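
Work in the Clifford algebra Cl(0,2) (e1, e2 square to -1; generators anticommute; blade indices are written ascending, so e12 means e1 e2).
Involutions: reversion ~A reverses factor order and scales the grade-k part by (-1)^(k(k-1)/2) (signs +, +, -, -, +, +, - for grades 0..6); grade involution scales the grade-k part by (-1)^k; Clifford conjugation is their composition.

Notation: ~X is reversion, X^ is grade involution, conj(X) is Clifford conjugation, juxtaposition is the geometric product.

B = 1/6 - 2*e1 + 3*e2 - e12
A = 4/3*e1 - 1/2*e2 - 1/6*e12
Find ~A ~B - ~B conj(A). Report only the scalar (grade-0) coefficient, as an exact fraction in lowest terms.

first term: 4 - 7/9*e1 - 7/4*e2 + 109/36*e12
second term: -13/3 - 2/9*e1 - 11/12*e2 + 109/36*e12
Answer: 25/3


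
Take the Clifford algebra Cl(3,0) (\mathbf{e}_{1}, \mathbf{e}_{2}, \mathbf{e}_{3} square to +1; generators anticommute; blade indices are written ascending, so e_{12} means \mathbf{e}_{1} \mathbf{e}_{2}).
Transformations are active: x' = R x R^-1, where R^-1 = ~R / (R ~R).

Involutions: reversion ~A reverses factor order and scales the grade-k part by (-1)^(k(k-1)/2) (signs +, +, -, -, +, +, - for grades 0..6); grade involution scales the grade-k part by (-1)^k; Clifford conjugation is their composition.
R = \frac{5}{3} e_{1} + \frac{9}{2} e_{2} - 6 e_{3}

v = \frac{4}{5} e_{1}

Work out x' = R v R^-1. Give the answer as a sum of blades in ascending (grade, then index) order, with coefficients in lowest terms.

~R = \frac{5}{3} e_{1} + \frac{9}{2} e_{2} - 6 e_{3}, and R ~R = \frac{2125}{36}, so R^-1 = ~R / (\frac{2125}{36}).
R v = \frac{4}{3} - \frac{18}{5} e_{12} + \frac{24}{5} e_{13}
Answer: -\frac{308}{425} e_{1} + \frac{432}{2125} e_{2} - \frac{576}{2125} e_{3}


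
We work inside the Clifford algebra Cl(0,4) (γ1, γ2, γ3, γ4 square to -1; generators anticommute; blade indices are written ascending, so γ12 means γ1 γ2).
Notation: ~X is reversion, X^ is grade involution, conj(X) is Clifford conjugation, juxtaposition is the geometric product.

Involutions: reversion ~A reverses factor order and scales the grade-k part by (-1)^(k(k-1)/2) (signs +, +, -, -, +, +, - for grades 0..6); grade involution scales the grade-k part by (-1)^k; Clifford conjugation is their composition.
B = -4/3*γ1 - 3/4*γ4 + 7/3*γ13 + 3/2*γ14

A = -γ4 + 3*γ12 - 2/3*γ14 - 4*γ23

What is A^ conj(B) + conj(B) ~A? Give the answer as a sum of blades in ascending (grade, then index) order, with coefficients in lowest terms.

first term: -7/4 - γ1 + 4*γ2 - 8/9*γ4 - 28/3*γ12 - 4/3*γ14 - 7*γ23 - 9/2*γ24 - 14/9*γ34 - 16/3*γ123 + 9/4*γ124 - 7/3*γ134 - 3*γ234 + 6*γ1234
second term: 7/4 - γ1 + 4*γ2 - 8/9*γ4 - 28/3*γ12 - 4/3*γ14 - 7*γ23 - 9/2*γ24 - 14/9*γ34 + 16/3*γ123 - 9/4*γ124 + 7/3*γ134 + 3*γ234 - 6*γ1234
Answer: -2*γ1 + 8*γ2 - 16/9*γ4 - 56/3*γ12 - 8/3*γ14 - 14*γ23 - 9*γ24 - 28/9*γ34


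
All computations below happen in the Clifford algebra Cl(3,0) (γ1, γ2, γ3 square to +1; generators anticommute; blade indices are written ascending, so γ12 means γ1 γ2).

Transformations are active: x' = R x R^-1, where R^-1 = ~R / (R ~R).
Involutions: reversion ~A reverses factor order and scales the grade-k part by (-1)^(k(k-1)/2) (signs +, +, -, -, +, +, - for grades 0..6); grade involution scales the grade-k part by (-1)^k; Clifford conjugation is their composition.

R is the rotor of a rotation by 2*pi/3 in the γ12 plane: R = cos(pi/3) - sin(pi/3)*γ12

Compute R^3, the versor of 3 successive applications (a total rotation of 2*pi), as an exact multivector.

Rotor phase runs at HALF the rotation angle; powers of one rotor simply add phase, so after 3 steps in γ12 the phase is 3*pi/3 = pi and R^3 = cos(pi) - sin(pi)*γ12.
cos(pi) = -1 and sin(pi) = 0, so R^3 = -1. The total rotation 2*pi is 1 full turn, so every vector returns to itself, yet the rotor is -1, on the OTHER sheet of the double cover (an odd number of 2*pi turns).
Answer: -1


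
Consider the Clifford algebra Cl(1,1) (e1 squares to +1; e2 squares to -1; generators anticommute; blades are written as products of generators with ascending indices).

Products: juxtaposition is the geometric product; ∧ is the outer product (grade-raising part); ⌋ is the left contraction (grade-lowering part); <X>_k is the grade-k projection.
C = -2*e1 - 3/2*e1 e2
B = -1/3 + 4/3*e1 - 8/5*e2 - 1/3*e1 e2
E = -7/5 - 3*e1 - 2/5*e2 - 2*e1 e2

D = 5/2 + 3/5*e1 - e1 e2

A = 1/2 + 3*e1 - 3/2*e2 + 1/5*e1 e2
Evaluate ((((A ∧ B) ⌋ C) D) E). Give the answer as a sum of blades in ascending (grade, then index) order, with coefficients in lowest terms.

step 1: -1/6 - 1/3*e1 - 3/10*e2 - 91/30*e1 e2
step 2: 313/60 + 47/60*e1 + 1/2*e2 + 1/4*e1 e2
step 3: 7957/600 + 2753/600*e1 + 19/60*e2 - 587/120*e1 e2
step 4: -8408/375 - 36599/750*e1 - 88799/3000*e2 - 61681/3000*e1 e2
Answer: -8408/375 - 36599/750*e1 - 88799/3000*e2 - 61681/3000*e1 e2


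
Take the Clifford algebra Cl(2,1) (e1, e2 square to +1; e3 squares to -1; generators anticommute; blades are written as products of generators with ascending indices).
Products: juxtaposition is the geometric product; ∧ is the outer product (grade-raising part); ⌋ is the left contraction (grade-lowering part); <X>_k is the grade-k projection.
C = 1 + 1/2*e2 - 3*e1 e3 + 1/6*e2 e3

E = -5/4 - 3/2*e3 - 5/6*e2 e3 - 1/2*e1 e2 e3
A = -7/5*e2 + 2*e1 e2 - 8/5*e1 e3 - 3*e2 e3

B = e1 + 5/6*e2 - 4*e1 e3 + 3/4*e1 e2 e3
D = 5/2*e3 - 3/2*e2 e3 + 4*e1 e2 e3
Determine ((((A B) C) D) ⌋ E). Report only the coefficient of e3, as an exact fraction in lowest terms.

step 1: 157/30 - 7/12*e1 - 4/5*e2 + 13/5*e3 - 53/5*e1 e2 + 21/20*e1 e3 + 8*e2 e3 - 109/15*e1 e2 e3
step 2: 181/60 - 2681/180*e1 - 391/20*e2 + 13/60*e3 + 797/60*e1 e2 - 767/60*e1 e3 - 4361/180*e2 e3 - 463/45*e1 e2 e3
step 3: -241/45 - 17827/360*e1 + 5012/45*e2 - 244/15*e3 + 15851/360*e1 e2 + 3787/180*e1 e3 - 5084/45*e2 e3 + 4057/60*e1 e2 e3
step 4: 9209/216 + 2542/45*e1 + 963/40*e2 - 27115/432*e3 - 122/15*e1 e2 + 2506/45*e1 e3 + 63121/2160*e2 e3 + 241/90*e1 e2 e3
Answer: -27115/432


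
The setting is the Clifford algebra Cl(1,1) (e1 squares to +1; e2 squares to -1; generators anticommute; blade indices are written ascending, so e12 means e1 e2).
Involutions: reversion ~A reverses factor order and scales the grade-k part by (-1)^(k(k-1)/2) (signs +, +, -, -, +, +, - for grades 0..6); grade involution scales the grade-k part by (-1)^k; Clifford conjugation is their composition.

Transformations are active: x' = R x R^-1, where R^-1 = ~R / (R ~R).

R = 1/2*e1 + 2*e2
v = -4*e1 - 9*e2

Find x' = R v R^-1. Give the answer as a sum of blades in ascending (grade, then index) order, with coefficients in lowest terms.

~R = 1/2*e1 + 2*e2, and R ~R = -15/4, so R^-1 = ~R / (-15/4).
R v = 16 + 7/2*e12
Answer: -4/15*e1 - 121/15*e2


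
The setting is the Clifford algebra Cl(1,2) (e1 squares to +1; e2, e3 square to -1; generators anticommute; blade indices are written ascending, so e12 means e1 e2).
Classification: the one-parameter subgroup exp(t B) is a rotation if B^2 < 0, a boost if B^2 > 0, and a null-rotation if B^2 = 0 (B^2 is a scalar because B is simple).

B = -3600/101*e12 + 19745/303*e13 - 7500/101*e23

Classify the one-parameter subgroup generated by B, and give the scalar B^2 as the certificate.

B^2 term by term: the squares give (-3600/101)^2*(e12)^2 + (19745/303)^2*(e13)^2 + (-7500/101)^2*(e23)^2 = 12960000/10201*(+1) + 389865025/91809*(+1) + 56250000/10201*(-1) = 25/9 (each basis 2-blade squares to minus the product of its generators' squares); cross terms between blades sharing an index anticommute and cancel. So B^2 = 25/9.
Answer: boost, certificate B^2 = 25/9. Note: conjugating B changes its blade decomposition but never the scalar B^2 = 25/9, whose sign settles the classification.


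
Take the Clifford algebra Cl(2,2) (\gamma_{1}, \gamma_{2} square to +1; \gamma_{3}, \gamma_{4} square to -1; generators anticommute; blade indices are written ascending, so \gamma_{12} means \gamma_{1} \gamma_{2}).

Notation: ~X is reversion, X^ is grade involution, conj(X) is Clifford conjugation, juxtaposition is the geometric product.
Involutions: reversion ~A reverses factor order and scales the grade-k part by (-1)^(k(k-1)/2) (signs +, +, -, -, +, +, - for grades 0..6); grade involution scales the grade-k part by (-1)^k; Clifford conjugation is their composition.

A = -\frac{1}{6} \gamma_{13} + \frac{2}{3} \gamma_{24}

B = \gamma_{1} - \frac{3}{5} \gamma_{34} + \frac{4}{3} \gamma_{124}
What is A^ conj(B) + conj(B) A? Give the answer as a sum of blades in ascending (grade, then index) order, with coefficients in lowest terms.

first term: \frac{8}{9} \gamma_{1} - \frac{1}{6} \gamma_{3} + \frac{1}{10} \gamma_{14} + \frac{2}{5} \gamma_{23} - \frac{2}{3} \gamma_{124} - \frac{2}{9} \gamma_{234}
second term: \frac{8}{9} \gamma_{1} + \frac{1}{6} \gamma_{3} - \frac{1}{10} \gamma_{14} - \frac{2}{5} \gamma_{23} - \frac{2}{3} \gamma_{124} + \frac{2}{9} \gamma_{234}
Answer: \frac{16}{9} \gamma_{1} - \frac{4}{3} \gamma_{124}


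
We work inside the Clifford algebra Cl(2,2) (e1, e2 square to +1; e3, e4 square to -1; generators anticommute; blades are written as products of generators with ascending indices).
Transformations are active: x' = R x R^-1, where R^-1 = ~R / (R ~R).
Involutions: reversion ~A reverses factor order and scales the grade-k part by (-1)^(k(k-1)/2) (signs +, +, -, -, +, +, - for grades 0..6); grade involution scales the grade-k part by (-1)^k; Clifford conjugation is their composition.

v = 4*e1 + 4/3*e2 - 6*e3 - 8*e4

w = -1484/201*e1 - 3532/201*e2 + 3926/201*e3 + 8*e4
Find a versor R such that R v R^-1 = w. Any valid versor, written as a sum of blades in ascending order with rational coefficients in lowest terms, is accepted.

The midline construction: v and w both square to -740/9, so reflecting in their sum -680/201*e1 - 1088/67*e2 + 2720/201*e3 exchanges them.
Answer: -680/201*e1 - 1088/67*e2 + 2720/201*e3


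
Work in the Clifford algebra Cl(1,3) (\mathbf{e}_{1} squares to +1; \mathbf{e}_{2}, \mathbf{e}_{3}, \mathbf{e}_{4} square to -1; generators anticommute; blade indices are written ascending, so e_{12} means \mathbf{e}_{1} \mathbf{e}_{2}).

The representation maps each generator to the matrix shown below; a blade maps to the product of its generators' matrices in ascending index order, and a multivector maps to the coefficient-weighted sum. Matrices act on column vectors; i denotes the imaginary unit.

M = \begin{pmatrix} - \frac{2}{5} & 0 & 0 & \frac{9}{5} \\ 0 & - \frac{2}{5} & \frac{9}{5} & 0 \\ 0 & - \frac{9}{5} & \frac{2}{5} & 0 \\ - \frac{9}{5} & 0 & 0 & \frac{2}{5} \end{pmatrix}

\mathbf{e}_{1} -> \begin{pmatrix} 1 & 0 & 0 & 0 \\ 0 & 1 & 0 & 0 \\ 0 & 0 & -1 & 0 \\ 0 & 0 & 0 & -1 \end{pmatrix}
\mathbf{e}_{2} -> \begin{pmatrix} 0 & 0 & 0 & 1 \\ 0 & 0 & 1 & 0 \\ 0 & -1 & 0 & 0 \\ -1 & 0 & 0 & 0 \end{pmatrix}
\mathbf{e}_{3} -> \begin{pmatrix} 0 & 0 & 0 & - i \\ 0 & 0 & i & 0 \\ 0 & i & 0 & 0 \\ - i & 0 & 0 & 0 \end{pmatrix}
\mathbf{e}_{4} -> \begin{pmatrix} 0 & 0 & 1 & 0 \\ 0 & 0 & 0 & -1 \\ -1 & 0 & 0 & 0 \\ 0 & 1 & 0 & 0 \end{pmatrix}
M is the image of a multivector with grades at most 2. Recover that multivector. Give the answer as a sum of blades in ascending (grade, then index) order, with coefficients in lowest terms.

Method: the blade images are trace-orthogonal — tr(rho(e_A) rho(e_B)^-1) = 4 if A = B and 0 otherwise — and rho(e_A)^-1 = (e_A)^2 * rho(e_A) with (e_A)^2 = +1 or -1, so the coefficient of e_A in the preimage is (e_A)^2 * tr(M rho(e_A))/4.
Nonzero projections over blades of grade <= 2: e_{1}: (e_{1})^2 = +1, tr(M rho(e_{1})) = - \frac{8}{5}, coefficient -\frac{2}{5}; e_{2}: (e_{2})^2 = -1, tr(M rho(e_{2})) = - \frac{36}{5}, coefficient \frac{9}{5}. Every other blade of grade <= 2 projects to 0.
Answer: -\frac{2}{5} e_{1} + \frac{9}{5} e_{2}


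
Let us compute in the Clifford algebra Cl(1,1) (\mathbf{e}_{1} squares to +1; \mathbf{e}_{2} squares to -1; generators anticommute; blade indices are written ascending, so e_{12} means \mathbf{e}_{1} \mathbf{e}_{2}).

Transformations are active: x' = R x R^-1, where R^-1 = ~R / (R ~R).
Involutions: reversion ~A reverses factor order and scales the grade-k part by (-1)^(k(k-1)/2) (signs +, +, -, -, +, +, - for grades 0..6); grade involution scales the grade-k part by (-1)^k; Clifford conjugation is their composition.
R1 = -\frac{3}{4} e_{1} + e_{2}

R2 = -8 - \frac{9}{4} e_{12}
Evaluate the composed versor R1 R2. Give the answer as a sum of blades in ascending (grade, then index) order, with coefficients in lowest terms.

Distribute over the terms of R1 (each basis-blade product reordered to ascending indices, repeated generators contracted through their squares):
(-\frac{3}{4} e_{1}) R2 = 6 e_{1} + \frac{27}{16} e_{2}
(e_{2}) R2 = -\frac{9}{4} e_{1} - 8 e_{2}
Summing the partial products and collecting blades:
Answer: \frac{15}{4} e_{1} - \frac{101}{16} e_{2}


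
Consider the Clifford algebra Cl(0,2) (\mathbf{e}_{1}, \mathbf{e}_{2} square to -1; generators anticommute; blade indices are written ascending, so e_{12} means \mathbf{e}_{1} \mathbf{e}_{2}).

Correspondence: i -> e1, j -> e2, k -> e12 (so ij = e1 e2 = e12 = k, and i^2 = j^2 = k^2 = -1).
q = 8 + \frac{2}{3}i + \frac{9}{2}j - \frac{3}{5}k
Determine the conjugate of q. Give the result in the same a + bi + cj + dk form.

In blades: q = 8 + \frac{2}{3} e_{1} + \frac{9}{2} e_{2} - \frac{3}{5} e_{12}.
Conjugation here is Clifford conjugation: the scalar is fixed and the grade-1 and grade-2 blades all flip sign, giving 8 - \frac{2}{3} e_{1} - \frac{9}{2} e_{2} + \frac{3}{5} e_{12}; translating back:
Answer: 8 - \frac{2}{3}i - \frac{9}{2}j + \frac{3}{5}k


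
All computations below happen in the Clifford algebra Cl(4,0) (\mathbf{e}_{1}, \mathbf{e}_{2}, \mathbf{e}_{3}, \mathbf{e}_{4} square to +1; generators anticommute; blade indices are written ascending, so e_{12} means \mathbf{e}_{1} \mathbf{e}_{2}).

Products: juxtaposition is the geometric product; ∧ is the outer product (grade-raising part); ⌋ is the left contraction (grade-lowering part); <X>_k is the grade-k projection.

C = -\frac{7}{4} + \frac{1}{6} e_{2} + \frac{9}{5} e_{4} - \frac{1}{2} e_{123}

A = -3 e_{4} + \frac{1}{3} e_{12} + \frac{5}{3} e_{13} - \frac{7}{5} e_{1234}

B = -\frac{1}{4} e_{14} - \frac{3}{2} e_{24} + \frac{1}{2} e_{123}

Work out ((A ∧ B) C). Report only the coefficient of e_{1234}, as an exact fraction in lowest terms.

step 1: 4 e_{1234}
step 2: -2 e_{4} + \frac{36}{5} e_{123} + \frac{2}{3} e_{134} - 7 e_{1234}
Answer: -7


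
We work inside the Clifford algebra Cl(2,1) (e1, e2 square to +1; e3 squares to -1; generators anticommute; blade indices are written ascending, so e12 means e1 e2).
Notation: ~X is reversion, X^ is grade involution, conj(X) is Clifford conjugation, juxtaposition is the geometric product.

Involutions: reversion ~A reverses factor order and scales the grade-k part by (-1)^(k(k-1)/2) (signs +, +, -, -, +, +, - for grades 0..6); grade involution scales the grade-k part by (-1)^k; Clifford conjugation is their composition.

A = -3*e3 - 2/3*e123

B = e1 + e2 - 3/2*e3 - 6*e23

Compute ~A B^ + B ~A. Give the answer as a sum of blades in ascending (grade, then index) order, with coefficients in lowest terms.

first term: 9/2 - 4*e1 + 18*e2 - e12 - 7/3*e13 - 11/3*e23
second term: -9/2 - 4*e1 - 18*e2 + e12 - 11/3*e13 - 7/3*e23
Answer: -8*e1 - 6*e13 - 6*e23


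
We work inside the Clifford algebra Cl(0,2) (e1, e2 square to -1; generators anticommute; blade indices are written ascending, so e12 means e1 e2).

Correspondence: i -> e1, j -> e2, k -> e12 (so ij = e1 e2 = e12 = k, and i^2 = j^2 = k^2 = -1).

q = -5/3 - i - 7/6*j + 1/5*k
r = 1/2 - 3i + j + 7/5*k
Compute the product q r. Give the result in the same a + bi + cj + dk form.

In blades: q = -5/3 - e1 - 7/6*e2 + 1/5*e12, r = 1/2 - 3*e1 + e2 + 7/5*e12.
Distribute q over r term by term (generator squares from the signature, products reordered to ascending indices): (-5/3)*r = -5/6 + 5*e1 - 5/3*e2 - 7/3*e12; (-e1)*r = -3 - 1/2*e1 + 7/5*e2 - e12; (-7/6*e2)*r = 7/6 - 49/30*e1 - 7/12*e2 - 7/2*e12; (1/5*e12)*r = -7/25 - 1/5*e1 - 3/5*e2 + 1/10*e12.
Sum: -221/75 + 8/3*e1 - 29/20*e2 - 101/15*e12; translating back through the correspondence:
Answer: -221/75 + 8/3*i - 29/20*j - 101/15*k


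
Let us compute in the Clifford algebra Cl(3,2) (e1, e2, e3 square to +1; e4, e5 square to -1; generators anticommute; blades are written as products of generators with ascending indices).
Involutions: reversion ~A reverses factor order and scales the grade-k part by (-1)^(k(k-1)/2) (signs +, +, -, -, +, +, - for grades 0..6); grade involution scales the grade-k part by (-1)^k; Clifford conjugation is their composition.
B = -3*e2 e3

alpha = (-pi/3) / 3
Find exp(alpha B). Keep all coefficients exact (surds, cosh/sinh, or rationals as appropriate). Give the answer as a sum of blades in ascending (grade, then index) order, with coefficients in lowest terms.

B^2 = (-3)^2*(e2 e3)^2 = 9*(-1) = -9 (a basis 2-blade squares to minus the product of its generators' squares).
B^2 = -9 — the negative square puts this in the circular regime; l = 3, alpha*l = -pi/3, so exp(alpha B) = cos(-pi/3) + (sin(-pi/3)/3)*B = 1/2 + (-sqrt(3)/6)*B.
Answer: 1/2 + sqrt(3)/2*e2 e3


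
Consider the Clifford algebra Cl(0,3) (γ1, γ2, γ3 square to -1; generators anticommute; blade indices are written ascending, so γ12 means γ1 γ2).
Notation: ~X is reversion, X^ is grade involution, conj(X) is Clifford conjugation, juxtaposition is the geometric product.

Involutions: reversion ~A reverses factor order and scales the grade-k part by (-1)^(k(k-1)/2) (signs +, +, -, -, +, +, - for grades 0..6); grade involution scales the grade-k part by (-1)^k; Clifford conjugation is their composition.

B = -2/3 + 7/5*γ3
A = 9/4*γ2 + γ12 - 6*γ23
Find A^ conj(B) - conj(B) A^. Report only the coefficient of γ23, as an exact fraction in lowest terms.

first term: -69/10*γ2 - 2/3*γ12 + 143/20*γ23 - 7/5*γ123
second term: 99/10*γ2 - 2/3*γ12 + 17/20*γ23 - 7/5*γ123
Answer: 63/10


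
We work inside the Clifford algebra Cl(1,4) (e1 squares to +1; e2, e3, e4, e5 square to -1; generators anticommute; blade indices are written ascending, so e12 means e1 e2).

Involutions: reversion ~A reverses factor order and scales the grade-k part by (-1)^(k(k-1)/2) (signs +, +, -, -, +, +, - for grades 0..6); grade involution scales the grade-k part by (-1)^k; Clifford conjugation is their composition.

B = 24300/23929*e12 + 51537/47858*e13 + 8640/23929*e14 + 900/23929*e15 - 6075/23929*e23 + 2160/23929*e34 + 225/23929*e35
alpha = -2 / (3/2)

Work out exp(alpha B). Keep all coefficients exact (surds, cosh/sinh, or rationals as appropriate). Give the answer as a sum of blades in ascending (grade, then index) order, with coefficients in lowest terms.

B^2 term by term: the squares give (24300/23929)^2*(e12)^2 + (51537/47858)^2*(e13)^2 + (8640/23929)^2*(e14)^2 + (900/23929)^2*(e15)^2 + (-6075/23929)^2*(e23)^2 + (2160/23929)^2*(e34)^2 + (225/23929)^2*(e35)^2 = 590490000/572597041*(+1) + 2656062369/2290388164*(+1) + 74649600/572597041*(+1) + 810000/572597041*(+1) + 36905625/572597041*(-1) + 4665600/572597041*(-1) + 50625/572597041*(-1) = 9/4 (each basis 2-blade squares to minus the product of its generators' squares); cross terms between blades sharing an index anticommute and cancel; the commuting (index-disjoint) pairs give grade-4 terms 2*c*c'*(blade product), which cancel blade by blade — e1234: 104976000/572597041 - 104976000/572597041 = 0; e1235: 10935000/572597041 - 10935000/572597041 = 0; e1345: -3888000/572597041 + 3888000/572597041 = 0 — confirming B is simple. So B^2 = 9/4.
B^2 = 9/4 — hyperbolic case — the even/odd split gives cosh and sinh: l = 3/2, alpha*l = -2, so exp(alpha B) = cosh(-2) + (sinh(-2)/(3/2))*B = cosh(2) + (-2*sinh(2)/3)*B.
Answer: cosh(2) - 16200*sinh(2)/23929*e12 - 17179*sinh(2)/23929*e13 - 5760*sinh(2)/23929*e14 - 600*sinh(2)/23929*e15 + 4050*sinh(2)/23929*e23 - 1440*sinh(2)/23929*e34 - 150*sinh(2)/23929*e35


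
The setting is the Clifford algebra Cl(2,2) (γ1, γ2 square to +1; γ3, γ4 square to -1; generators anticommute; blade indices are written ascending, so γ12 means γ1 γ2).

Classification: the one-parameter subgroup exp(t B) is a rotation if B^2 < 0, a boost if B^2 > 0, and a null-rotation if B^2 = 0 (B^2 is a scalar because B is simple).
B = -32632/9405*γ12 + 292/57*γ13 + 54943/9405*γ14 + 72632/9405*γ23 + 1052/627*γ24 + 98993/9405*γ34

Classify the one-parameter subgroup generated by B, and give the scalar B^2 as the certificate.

B^2 term by term: the squares give (-32632/9405)^2*(γ12)^2 + (292/57)^2*(γ13)^2 + (54943/9405)^2*(γ14)^2 + (72632/9405)^2*(γ23)^2 + (1052/627)^2*(γ24)^2 + (98993/9405)^2*(γ34)^2 = 1064847424/88454025*(-1) + 85264/3249*(+1) + 3018733249/88454025*(+1) + 5275407424/88454025*(+1) + 1106704/393129*(+1) + 9799614049/88454025*(-1) = 0 (each basis 2-blade squares to minus the product of its generators' squares); cross terms between blades sharing an index anticommute and cancel; the commuting (index-disjoint) pairs give grade-4 terms 2*c*c'*(blade product), which cancel blade by blade — γ1234: -6460679152/88454025 - 614368/35739 + 7981239952/88454025 = 0 — confirming B is simple. So B^2 = 0.
Answer: null-rotation, certificate B^2 = 0. Certificate logic: 0 is a conjugation-invariant scalar, so its sign fixes rotation versus boost versus null-rotation outright.


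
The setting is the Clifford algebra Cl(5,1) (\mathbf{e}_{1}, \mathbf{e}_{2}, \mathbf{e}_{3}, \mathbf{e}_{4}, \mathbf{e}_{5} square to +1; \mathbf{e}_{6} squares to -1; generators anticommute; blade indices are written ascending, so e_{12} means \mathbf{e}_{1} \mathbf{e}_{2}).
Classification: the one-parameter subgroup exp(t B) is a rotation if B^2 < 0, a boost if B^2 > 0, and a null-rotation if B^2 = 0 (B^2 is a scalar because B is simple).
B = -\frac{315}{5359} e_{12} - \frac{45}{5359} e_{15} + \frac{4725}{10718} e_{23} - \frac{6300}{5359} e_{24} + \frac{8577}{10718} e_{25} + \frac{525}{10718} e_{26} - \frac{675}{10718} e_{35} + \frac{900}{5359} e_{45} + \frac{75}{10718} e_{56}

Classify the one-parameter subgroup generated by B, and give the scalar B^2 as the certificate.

B^2 term by term: the squares give (-\frac{315}{5359})^2*(e_{12})^2 + (-\frac{45}{5359})^2*(e_{15})^2 + (\frac{4725}{10718})^2*(e_{23})^2 + (-\frac{6300}{5359})^2*(e_{24})^2 + (\frac{8577}{10718})^2*(e_{25})^2 + (\frac{525}{10718})^2*(e_{26})^2 + (-\frac{675}{10718})^2*(e_{35})^2 + (\frac{900}{5359})^2*(e_{45})^2 + (\frac{75}{10718})^2*(e_{56})^2 = \frac{99225}{28718881}*(-1) + \frac{2025}{28718881}*(-1) + \frac{22325625}{114875524}*(-1) + \frac{39690000}{28718881}*(-1) + \frac{73564929}{114875524}*(-1) + \frac{275625}{114875524}*(+1) + \frac{455625}{114875524}*(-1) + \frac{810000}{28718881}*(-1) + \frac{5625}{114875524}*(+1) = -\frac{9}{4} (each basis 2-blade squares to minus the product of its generators' squares); cross terms between blades sharing an index anticommute and cancel; the commuting (index-disjoint) pairs give grade-4 terms 2*c*c'*(blade product), which cancel blade by blade — e_{1235}: \frac{212625}{28718881} - \frac{212625}{28718881} = 0; e_{1245}: -\frac{567000}{28718881} + \frac{567000}{28718881} = 0; e_{1256}: -\frac{23625}{28718881} + \frac{23625}{28718881} = 0; e_{2345}: \frac{4252500}{28718881} - \frac{4252500}{28718881} = 0; e_{2356}: \frac{354375}{57437762} - \frac{354375}{57437762} = 0; e_{2456}: -\frac{472500}{28718881} + \frac{472500}{28718881} = 0 — confirming B is simple. So B^2 = -\frac{9}{4}.
Answer: rotation, certificate B^2 = -\frac{9}{4}. The class reads off the invariant scalar -\frac{9}{4} directly.


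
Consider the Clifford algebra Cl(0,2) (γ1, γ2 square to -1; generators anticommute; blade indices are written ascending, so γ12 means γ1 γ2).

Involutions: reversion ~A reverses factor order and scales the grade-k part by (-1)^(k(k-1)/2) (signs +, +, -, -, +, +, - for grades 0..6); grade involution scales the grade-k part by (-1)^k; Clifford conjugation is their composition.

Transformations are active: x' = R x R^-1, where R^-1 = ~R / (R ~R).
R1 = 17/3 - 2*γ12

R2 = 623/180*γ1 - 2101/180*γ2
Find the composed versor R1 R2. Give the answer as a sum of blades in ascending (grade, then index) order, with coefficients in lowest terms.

Distribute over the terms of R1 (each basis-blade product reordered to ascending indices, repeated generators contracted through their squares):
(17/3) R2 = 10591/540*γ1 - 35717/540*γ2
(-2*γ12) R2 = -2101/90*γ1 - 623/90*γ2
Summing the partial products and collecting blades:
Answer: -403/108*γ1 - 7891/108*γ2


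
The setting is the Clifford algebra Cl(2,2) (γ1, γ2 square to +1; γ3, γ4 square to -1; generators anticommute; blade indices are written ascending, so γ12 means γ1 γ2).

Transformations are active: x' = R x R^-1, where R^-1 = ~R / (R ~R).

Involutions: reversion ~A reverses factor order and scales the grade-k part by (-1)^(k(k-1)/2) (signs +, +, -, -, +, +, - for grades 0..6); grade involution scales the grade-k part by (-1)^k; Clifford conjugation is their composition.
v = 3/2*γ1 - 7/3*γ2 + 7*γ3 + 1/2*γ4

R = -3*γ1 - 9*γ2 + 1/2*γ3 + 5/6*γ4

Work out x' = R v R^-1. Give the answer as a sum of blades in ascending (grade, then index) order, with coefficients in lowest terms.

~R = -3*γ1 - 9*γ2 + 1/2*γ3 + 5/6*γ4, and R ~R = 1603/18, so R^-1 = ~R / (1603/18).
R v = 151/12 + 41/2*γ12 - 87/4*γ13 - 11/4*γ14 - 371/6*γ23 - 23/9*γ24 - 67/12*γ34
Answer: -7527/3206*γ1 - 1010/4809*γ2 - 21989/3206*γ3 - 424/1603*γ4


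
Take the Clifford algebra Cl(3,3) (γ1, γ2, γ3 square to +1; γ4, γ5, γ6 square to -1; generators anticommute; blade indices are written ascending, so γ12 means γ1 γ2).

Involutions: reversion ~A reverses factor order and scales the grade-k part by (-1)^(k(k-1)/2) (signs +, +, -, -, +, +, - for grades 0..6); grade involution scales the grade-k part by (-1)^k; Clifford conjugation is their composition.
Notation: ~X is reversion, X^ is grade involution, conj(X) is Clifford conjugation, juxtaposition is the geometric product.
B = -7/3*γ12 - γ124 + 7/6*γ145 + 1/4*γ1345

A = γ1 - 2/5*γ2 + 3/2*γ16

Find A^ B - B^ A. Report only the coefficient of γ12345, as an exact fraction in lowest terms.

first term: 14/15*γ1 + 7/3*γ2 + 2/5*γ14 + γ24 - 7/2*γ26 - 7/6*γ45 + 3/2*γ246 - 1/4*γ345 - 7/4*γ456 - 7/15*γ1245 + 3/8*γ3456 - 1/10*γ12345
second term: 14/15*γ1 + 7/3*γ2 + 2/5*γ14 + γ24 + 7/2*γ26 - 7/6*γ45 + 3/2*γ246 - 1/4*γ345 - 7/4*γ456 + 7/15*γ1245 - 3/8*γ3456 + 1/10*γ12345
Answer: -1/5


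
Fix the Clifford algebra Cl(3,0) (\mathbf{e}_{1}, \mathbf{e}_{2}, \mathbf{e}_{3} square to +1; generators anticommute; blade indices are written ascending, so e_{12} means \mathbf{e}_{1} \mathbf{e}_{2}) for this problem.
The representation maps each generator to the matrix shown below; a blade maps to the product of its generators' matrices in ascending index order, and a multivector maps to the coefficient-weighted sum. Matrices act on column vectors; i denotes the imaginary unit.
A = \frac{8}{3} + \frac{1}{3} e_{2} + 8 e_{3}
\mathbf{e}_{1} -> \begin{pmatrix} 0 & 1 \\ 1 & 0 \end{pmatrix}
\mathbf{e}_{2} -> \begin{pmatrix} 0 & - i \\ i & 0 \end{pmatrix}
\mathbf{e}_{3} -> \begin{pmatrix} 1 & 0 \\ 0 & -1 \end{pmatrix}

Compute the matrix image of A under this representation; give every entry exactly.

M = (\frac{8}{3})*1 + (\frac{1}{3})*rho(e_{2}) + (8)*rho(e_{3}), summed entrywise (1 is the identity matrix):
Answer: \begin{pmatrix} \frac{32}{3} & - \frac{i}{3} \\ \frac{i}{3} & - \frac{16}{3} \end{pmatrix}


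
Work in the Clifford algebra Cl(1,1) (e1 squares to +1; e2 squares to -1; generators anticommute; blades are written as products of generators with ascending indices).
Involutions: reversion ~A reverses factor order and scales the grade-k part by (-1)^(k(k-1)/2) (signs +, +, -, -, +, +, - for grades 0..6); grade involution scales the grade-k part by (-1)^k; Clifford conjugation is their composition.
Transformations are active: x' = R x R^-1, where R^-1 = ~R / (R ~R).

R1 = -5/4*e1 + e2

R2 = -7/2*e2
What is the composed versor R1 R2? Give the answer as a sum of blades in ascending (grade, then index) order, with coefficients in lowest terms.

Distribute over the terms of R2 (each basis-blade product reordered to ascending indices, repeated generators contracted through their squares):
R1 (-7/2*e2) = 7/2 + 35/8*e1 e2
Answer: 7/2 + 35/8*e1 e2


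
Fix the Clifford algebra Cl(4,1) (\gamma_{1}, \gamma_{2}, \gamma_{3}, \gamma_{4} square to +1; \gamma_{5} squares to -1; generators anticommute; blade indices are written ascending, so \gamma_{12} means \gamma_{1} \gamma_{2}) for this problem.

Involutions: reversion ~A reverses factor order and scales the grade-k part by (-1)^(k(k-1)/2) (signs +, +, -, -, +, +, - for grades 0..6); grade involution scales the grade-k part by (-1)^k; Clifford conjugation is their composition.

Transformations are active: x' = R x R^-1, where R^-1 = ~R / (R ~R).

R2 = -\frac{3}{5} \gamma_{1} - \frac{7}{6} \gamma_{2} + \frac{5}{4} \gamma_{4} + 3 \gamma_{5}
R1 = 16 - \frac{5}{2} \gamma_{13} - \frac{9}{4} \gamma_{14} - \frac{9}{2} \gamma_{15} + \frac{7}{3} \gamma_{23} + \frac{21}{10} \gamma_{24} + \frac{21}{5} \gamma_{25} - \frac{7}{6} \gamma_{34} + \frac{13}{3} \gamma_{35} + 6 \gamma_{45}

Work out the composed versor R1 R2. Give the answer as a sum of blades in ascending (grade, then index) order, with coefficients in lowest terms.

Distribute over the terms of R2 (each basis-blade product reordered to ascending indices, repeated generators contracted through their squares):
R1 (-\frac{3}{5} \gamma_{1}) = -\frac{48}{5} \gamma_{1} - \frac{3}{2} \gamma_{3} - \frac{27}{20} \gamma_{4} - \frac{27}{10} \gamma_{5} - \frac{7}{5} \gamma_{123} - \frac{63}{50} \gamma_{124} - \frac{63}{25} \gamma_{125} + \frac{7}{10} \gamma_{134} - \frac{13}{5} \gamma_{135} - \frac{18}{5} \gamma_{145}
R1 (-\frac{7}{6} \gamma_{2}) = -\frac{56}{3} \gamma_{2} + \frac{49}{18} \gamma_{3} + \frac{49}{20} \gamma_{4} + \frac{49}{10} \gamma_{5} - \frac{35}{12} \gamma_{123} - \frac{21}{8} \gamma_{124} - \frac{21}{4} \gamma_{125} + \frac{49}{36} \gamma_{234} - \frac{91}{18} \gamma_{235} - 7 \gamma_{245}
R1 (\frac{5}{4} \gamma_{4}) = -\frac{45}{16} \gamma_{1} + \frac{21}{8} \gamma_{2} - \frac{35}{24} \gamma_{3} + 20 \gamma_{4} - \frac{15}{2} \gamma_{5} - \frac{25}{8} \gamma_{134} + \frac{45}{8} \gamma_{145} + \frac{35}{12} \gamma_{234} - \frac{21}{4} \gamma_{245} - \frac{65}{12} \gamma_{345}
R1 (3 \gamma_{5}) = \frac{27}{2} \gamma_{1} - \frac{63}{5} \gamma_{2} - 13 \gamma_{3} - 18 \gamma_{4} + 48 \gamma_{5} - \frac{15}{2} \gamma_{135} - \frac{27}{4} \gamma_{145} + 7 \gamma_{235} + \frac{63}{10} \gamma_{245} - \frac{7}{2} \gamma_{345}
Summing the partial products and collecting blades:
Answer: \frac{87}{80} \gamma_{1} - \frac{3437}{120} \gamma_{2} - \frac{953}{72} \gamma_{3} + \frac{31}{10} \gamma_{4} + \frac{427}{10} \gamma_{5} - \frac{259}{60} \gamma_{123} - \frac{777}{200} \gamma_{124} - \frac{777}{100} \gamma_{125} - \frac{97}{40} \gamma_{134} - \frac{101}{10} \gamma_{135} - \frac{189}{40} \gamma_{145} + \frac{77}{18} \gamma_{234} + \frac{35}{18} \gamma_{235} - \frac{119}{20} \gamma_{245} - \frac{107}{12} \gamma_{345}


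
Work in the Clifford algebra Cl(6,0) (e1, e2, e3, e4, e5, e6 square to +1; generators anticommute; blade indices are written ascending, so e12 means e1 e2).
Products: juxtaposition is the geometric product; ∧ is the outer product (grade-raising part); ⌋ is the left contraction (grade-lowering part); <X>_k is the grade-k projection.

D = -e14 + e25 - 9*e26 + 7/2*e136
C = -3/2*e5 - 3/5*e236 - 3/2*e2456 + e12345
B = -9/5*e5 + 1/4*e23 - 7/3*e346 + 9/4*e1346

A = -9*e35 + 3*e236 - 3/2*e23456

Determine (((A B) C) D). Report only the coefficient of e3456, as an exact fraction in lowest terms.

step 1: 81/5*e3 - 3/4*e6 - 7*e24 - 5/4*e25 - 27/4*e124 - 27/8*e125 + 171/8*e456 - 81/4*e1456 - 27/10*e2346 + 27/5*e2356
step 2: -483/16*e2 - 81/50*e4 + 81/25*e5 + 567/16*e12 + 9/20*e23 + 243/25*e26 - 189/40*e34 - 351/10*e35 + 543/16*e46 - 93/8*e56 + 5/4*e134 - 7*e135 - 1593/80*e146 - 297/40*e156 - 243/20*e236 + 75/8*e245 + 21/5*e346 + 3/4*e356 + 171/8*e1236 + 1053/40*e1245 + 81/20*e1346 + 81/40*e1356 - 513/40*e2345 + 243/20*e12345 + 81/4*e23456 + 3/4*e123456
step 3: 2187/25 - 81/50*e1 + 28629/400*e2 + 1081/10*e3 - 24/5*e4 - 1491/40*e5 + 10071/40*e6 - 1701/40*e12 - 3753/20*e13 + 93/8*e14 + 525/16*e15 - 285*e16 - 351/10*e23 - 270*e24 + 783/10*e25 + 93/8*e26 - 9099/160*e34 - 423/16*e35 - 35/8*e46 + 1711/50*e56 - 2051/50*e123 + 5961/40*e124 + 1149/20*e125 + 9*e126 + 17061/160*e134 - 651/16*e135 - 21/5*e136 - 81/25*e145 + 1323/80*e146 + 2457/20*e156 + 189/5*e234 + 189/10*e235 - 3945/32*e236 + 849/200*e245 - 729/50*e246 + 729/25*e256 - 757/4*e345 - 81/4*e346 + 243/20*e356 - 1539/20*e456 + 36*e1234 + 27/5*e1235 + 17229/160*e1236 + 567/8*e1245 + 243/25*e1246 - 837/20*e1345 - 321/50*e1346 - 2007/200*e1356 - 2253/10*e1456 - 189/40*e2345 + 423/20*e2346 + 6333/20*e2356 + 687/80*e2456 - 567/5*e3456 + 5/4*e12345 + 9/10*e12346 + 333/4*e12356 - 999/40*e12456 + 1101/10*e13456 - 1407/16*e23456 - 2301/80*e123456
Answer: -567/5


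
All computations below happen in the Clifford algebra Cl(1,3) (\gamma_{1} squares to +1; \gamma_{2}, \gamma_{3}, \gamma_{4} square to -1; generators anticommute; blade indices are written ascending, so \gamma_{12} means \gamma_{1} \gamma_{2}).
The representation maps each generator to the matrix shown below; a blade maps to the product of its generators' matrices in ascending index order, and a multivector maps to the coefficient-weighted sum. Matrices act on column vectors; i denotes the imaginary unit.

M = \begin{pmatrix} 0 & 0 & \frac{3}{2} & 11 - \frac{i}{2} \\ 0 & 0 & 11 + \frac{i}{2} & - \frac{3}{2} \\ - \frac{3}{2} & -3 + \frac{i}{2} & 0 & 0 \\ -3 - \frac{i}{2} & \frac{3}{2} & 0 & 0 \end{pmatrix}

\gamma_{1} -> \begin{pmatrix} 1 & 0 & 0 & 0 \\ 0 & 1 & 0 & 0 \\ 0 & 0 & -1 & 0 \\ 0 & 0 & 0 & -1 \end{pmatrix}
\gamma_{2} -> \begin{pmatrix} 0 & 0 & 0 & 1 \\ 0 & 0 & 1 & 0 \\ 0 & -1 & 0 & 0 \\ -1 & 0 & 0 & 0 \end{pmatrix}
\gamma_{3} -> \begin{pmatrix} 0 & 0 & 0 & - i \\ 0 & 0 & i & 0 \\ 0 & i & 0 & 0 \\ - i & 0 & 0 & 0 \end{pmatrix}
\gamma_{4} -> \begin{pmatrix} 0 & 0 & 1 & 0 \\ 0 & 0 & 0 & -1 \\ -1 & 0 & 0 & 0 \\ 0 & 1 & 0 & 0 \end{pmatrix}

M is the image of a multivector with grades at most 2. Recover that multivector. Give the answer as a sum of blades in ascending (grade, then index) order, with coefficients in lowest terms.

Method: the blade images are trace-orthogonal — tr(rho(e_A) rho(e_B)^-1) = 4 if A = B and 0 otherwise — and rho(e_A)^-1 = (e_A)^2 * rho(e_A) with (e_A)^2 = +1 or -1, so the coefficient of e_A in the preimage is (e_A)^2 * tr(M rho(e_A))/4.
Nonzero projections over blades of grade <= 2: \gamma_{2}: (\gamma_{2})^2 = -1, tr(M rho(\gamma_{2})) = -28, coefficient 7; \gamma_{3}: (\gamma_{3})^2 = -1, tr(M rho(\gamma_{3})) = -2, coefficient \frac{1}{2}; \gamma_{4}: (\gamma_{4})^2 = -1, tr(M rho(\gamma_{4})) = -6, coefficient \frac{3}{2}; \gamma_{12}: (\gamma_{12})^2 = +1, tr(M rho(\gamma_{12})) = 16, coefficient 4. Every other blade of grade <= 2 projects to 0.
Answer: 7 \gamma_{2} + \frac{1}{2} \gamma_{3} + \frac{3}{2} \gamma_{4} + 4 \gamma_{12}


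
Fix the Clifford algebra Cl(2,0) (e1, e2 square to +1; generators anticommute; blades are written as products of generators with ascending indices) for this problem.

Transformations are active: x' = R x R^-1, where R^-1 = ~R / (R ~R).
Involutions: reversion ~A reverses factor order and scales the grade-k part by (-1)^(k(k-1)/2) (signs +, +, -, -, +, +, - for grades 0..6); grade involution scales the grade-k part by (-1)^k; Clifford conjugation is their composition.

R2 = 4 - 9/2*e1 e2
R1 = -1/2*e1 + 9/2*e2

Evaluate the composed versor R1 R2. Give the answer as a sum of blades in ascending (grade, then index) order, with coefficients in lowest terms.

Distribute over the terms of R1 (each basis-blade product reordered to ascending indices, repeated generators contracted through their squares):
(-1/2*e1) R2 = -2*e1 + 9/4*e2
(9/2*e2) R2 = 81/4*e1 + 18*e2
Summing the partial products and collecting blades:
Answer: 73/4*e1 + 81/4*e2


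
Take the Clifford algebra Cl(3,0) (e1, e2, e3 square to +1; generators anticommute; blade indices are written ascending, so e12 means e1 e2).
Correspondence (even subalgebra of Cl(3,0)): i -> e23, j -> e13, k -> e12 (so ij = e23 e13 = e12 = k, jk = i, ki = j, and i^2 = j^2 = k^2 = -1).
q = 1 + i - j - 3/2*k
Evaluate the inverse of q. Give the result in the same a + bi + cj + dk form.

In blades: q = 1 - 3/2*e12 - e13 + e23.
With qbar = 1 + 3/2*e12 + e13 - e23 (scalar fixed, mapped units negated), q qbar = 21/4 (the sum of squared coefficients), so q^-1 = qbar / (21/4) = 4/21 + 2/7*e12 + 4/21*e13 - 4/21*e23; translating back:
Answer: 4/21 - 4/21*i + 4/21*j + 2/7*k


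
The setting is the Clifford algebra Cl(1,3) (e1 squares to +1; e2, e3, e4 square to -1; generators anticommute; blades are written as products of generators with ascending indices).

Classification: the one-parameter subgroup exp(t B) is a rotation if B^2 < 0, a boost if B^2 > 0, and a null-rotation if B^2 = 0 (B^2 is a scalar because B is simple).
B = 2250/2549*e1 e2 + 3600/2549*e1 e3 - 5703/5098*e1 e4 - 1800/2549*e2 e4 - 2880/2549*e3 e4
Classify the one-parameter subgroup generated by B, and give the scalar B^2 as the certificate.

B^2 term by term: the squares give (2250/2549)^2*(e1 e2)^2 + (3600/2549)^2*(e1 e3)^2 + (-5703/5098)^2*(e1 e4)^2 + (-1800/2549)^2*(e2 e4)^2 + (-2880/2549)^2*(e3 e4)^2 = 5062500/6497401*(+1) + 12960000/6497401*(+1) + 32524209/25989604*(+1) + 3240000/6497401*(-1) + 8294400/6497401*(-1) = 9/4 (each basis 2-blade squares to minus the product of its generators' squares); cross terms between blades sharing an index anticommute and cancel; the commuting (index-disjoint) pairs give grade-4 terms 2*c*c'*(blade product), which cancel blade by blade — e1 e2 e3 e4: -12960000/6497401 + 12960000/6497401 = 0 — confirming B is simple. So B^2 = 9/4.
Answer: boost, certificate B^2 = 9/4. Note: conjugating B changes its blade decomposition but never the scalar B^2 = 9/4, whose sign settles the classification.


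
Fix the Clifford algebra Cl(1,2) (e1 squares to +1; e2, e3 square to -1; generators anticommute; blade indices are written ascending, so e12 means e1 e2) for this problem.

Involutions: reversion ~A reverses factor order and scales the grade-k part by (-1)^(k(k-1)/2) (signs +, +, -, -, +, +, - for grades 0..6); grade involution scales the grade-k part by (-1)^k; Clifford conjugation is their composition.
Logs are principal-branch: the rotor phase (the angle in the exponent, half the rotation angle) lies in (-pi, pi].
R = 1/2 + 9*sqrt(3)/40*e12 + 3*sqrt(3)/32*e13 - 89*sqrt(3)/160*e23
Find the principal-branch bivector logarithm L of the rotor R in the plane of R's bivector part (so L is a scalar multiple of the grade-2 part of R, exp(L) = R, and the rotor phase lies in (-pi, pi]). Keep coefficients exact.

The scalar part of R is 1/2, which fixes the principal-branch rotor phase; the unit plane is then the bivector part divided by the sine of that phase, and L is that plane scaled by the phase.
Concretely: cos(phase) = 1/2 gives phase = ±pi/3, and since phase/sin(phase) is even the sign is immaterial: L = (phase/sin(phase)) * <R>_2 = (2*sqrt(3)*pi/9) * <R>_2.
Answer: 3*pi/20*e12 + pi/16*e13 - 89*pi/240*e23


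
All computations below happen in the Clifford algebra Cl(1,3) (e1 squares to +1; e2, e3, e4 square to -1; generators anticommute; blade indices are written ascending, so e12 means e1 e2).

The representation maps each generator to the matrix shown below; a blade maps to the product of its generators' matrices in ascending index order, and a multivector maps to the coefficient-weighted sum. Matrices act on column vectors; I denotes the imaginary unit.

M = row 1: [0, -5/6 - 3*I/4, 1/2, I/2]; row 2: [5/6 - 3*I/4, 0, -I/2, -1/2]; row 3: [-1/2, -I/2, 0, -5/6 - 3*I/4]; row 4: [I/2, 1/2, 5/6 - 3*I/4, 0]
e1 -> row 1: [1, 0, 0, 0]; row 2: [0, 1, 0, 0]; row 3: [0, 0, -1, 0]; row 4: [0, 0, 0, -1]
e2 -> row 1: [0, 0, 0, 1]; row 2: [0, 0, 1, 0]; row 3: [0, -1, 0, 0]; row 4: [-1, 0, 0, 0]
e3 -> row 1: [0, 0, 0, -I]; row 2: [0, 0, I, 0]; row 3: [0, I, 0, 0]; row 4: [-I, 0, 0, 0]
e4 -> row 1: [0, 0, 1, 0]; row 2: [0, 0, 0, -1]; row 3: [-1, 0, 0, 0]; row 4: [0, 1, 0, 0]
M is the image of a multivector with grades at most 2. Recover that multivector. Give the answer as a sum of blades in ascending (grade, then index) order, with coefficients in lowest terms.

Method: the blade images are trace-orthogonal — tr(rho(e_A) rho(e_B)^-1) = 4 if A = B and 0 otherwise — and rho(e_A)^-1 = (e_A)^2 * rho(e_A) with (e_A)^2 = +1 or -1, so the coefficient of e_A in the preimage is (e_A)^2 * tr(M rho(e_A))/4.
Nonzero projections over blades of grade <= 2: e3: (e3)^2 = -1, tr(M rho(e3)) = 2, coefficient -1/2; e4: (e4)^2 = -1, tr(M rho(e4)) = -2, coefficient 1/2; e24: (e24)^2 = -1, tr(M rho(e24)) = 10/3, coefficient -5/6; e34: (e34)^2 = -1, tr(M rho(e34)) = -3, coefficient 3/4. Every other blade of grade <= 2 projects to 0.
Answer: -1/2*e3 + 1/2*e4 - 5/6*e24 + 3/4*e34
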